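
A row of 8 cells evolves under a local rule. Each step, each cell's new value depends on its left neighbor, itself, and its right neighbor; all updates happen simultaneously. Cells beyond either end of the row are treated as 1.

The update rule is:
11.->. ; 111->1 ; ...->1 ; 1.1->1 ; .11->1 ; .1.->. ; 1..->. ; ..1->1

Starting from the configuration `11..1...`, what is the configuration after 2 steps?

..1..111

1..1..11
..1..111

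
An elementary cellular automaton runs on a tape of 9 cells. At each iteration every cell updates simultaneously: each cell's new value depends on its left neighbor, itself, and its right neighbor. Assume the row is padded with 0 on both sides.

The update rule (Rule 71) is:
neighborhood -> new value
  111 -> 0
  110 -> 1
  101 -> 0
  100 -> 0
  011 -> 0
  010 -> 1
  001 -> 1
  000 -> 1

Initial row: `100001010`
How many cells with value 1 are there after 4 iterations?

3

101111010
100001010  (repeats iteration 0; period 2)
iteration 4: 100001010
count of 1: 3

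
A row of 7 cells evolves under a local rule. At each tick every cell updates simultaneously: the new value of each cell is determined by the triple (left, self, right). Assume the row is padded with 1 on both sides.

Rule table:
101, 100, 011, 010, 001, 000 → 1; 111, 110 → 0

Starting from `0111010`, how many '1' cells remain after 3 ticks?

5

1100111
0011100
1110011
count of 1: 5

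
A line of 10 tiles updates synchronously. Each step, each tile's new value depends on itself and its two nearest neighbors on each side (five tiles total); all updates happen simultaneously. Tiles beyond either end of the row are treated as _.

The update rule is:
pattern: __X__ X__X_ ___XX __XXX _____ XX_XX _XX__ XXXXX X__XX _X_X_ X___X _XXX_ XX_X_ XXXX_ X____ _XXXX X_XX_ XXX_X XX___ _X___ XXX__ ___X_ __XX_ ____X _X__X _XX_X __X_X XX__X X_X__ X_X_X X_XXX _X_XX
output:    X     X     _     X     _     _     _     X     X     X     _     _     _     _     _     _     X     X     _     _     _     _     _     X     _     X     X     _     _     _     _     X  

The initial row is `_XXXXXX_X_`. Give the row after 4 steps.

_X________

_X_XX_X___
_XXXX_____
_X________
_X________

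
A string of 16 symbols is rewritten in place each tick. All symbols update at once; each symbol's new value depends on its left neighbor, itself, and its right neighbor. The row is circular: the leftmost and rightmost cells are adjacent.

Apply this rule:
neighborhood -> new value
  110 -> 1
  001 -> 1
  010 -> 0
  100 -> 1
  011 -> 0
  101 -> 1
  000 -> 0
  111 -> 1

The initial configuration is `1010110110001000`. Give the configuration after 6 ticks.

1010101010110110

tick 1: 0101011011010101
tick 2: 1010101101101010
tick 3: 0101010110110101
tick 4: 1010101011011010
tick 5: 0101010101101101
tick 6: 1010101010110110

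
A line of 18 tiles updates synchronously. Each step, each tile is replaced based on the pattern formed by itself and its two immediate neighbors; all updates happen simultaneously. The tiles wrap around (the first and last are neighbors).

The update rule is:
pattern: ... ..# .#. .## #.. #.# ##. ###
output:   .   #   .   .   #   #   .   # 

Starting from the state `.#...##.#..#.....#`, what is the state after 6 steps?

#.#.#..#.##.#...#.
.#.#.##.#..#.#.#.#
#.#.#..#.##.#.#.#.
.#.#.##.#..#.#.#.#  (repeats step 2; period 2)
step 6: .#.#.##.#..#.#.#.#

.#.#.##.#..#.#.#.#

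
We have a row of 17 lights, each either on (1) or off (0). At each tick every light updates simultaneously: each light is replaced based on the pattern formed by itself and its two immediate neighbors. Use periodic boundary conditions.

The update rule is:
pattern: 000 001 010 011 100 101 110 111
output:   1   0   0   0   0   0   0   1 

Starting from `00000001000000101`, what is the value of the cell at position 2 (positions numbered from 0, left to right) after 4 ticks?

01111100011110000
00111001001100111
00010000000000010
11000111111111000
position 2 holds 0

0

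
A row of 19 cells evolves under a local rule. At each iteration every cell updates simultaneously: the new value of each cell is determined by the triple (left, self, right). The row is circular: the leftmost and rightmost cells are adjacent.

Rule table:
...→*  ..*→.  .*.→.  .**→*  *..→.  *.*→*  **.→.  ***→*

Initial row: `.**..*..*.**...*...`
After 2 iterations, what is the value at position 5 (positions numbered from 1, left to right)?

*

.*.......**..*...**
*..*****.*.....*.*.
position 5 holds *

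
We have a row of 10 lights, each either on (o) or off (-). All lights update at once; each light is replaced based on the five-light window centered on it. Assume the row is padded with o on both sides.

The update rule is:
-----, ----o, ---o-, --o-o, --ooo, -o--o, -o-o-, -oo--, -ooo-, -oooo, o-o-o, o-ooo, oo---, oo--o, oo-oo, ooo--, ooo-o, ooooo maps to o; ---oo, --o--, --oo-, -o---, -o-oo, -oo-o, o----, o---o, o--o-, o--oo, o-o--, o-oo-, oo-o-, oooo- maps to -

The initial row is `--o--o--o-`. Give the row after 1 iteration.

o--o--o-o-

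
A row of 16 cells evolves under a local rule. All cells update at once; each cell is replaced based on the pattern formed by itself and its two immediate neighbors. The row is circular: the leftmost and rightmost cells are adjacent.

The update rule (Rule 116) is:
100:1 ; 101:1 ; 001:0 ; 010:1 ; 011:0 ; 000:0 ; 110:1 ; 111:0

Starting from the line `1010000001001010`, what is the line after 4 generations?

0000011000001100

generation 1: 1111000001101111
generation 2: 0001100000110000
generation 3: 0000110000011000
generation 4: 0000011000001100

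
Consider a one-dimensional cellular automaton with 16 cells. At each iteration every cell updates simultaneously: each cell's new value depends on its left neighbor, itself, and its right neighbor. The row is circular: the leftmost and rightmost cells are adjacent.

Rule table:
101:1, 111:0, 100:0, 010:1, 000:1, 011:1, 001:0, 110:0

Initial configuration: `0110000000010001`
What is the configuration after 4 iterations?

iteration 1: 1100111111010101
iteration 2: 0000100000111111
iteration 3: 0110101110100000
iteration 4: 0101111001101111

0101111001101111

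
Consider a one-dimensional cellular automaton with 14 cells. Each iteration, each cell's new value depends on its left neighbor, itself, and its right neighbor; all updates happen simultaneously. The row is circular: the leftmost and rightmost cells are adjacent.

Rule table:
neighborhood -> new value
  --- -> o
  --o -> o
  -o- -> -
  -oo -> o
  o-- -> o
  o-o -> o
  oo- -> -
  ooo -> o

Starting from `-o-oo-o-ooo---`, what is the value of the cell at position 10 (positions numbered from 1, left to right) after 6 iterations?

iteration 1: o-oo-o-ooo-ooo
iteration 2: -oo-o-ooo-oooo
iteration 3: oo-o-ooo-oooo-
iteration 4: o-o-ooo-oooo-o
iteration 5: -o-ooo-oooo-oo
iteration 6: o-ooo-oooo-oo-
position 10 holds o

o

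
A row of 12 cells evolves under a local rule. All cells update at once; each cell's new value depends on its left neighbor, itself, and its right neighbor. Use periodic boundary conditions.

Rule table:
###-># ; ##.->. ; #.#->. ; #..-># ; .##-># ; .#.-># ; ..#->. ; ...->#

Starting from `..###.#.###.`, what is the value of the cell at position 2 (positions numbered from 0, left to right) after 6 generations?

#.##..#.##.#
..#.#.#.#..#
#.#.#.#.##.#
..#.#.#.#..#  (repeats generation 2; period 2)
generation 6: ..#.#.#.#..#
position 2 holds #

#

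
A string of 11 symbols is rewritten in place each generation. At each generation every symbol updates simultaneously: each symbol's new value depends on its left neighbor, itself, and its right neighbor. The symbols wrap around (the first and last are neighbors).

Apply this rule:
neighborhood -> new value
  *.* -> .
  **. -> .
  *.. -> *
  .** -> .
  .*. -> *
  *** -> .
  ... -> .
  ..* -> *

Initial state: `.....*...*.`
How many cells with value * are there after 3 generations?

6

....***.***
*..*.......
*****.....*
count of *: 6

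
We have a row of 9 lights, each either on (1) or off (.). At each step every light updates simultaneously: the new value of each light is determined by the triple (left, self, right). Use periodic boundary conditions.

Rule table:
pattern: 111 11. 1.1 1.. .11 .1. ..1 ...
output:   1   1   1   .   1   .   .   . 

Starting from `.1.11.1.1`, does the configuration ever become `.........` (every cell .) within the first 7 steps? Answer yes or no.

step 1: 1.1111.1.
step 2: .111111.1
step 3: 11111111.
step 4: 111111111
step 5: 111111111  (fixed point — unchanged through step 7)
step 7 is 111111111, still not uniform .

no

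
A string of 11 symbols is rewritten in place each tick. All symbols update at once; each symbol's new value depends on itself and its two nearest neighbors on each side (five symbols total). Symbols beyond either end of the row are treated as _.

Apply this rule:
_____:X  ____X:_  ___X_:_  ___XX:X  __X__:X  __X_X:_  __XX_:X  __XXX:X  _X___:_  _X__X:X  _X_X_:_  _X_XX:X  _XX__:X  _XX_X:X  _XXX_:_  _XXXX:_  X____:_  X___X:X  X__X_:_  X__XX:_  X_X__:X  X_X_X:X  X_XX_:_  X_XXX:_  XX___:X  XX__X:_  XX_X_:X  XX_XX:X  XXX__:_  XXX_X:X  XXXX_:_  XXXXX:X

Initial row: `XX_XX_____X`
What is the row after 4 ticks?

__X_XXXXX__

tick 1: XXX_XX_X__X
tick 2: X_XX_XXXX_X
tick 3: _X_XX___XXX
tick 4: __X_XXXXX__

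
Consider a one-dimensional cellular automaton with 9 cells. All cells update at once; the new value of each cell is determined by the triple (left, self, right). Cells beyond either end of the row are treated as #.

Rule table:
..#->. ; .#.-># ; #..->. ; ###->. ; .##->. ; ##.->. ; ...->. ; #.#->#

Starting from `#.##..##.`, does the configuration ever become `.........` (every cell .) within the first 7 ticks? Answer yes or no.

tick 1: .#......#
tick 2: ##.......
tick 3: .........
all cells are . at tick 3

yes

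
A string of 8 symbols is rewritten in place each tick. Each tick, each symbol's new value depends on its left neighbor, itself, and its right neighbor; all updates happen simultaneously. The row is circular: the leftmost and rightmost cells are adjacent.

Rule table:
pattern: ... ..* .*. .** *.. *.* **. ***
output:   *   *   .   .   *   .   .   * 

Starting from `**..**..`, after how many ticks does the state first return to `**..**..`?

..**..**
**..**..

2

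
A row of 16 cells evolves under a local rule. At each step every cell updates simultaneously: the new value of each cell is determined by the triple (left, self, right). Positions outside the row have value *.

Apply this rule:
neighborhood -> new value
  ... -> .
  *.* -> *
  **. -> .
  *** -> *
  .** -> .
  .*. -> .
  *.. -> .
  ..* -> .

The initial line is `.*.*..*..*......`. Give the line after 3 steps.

*...............

*.*.............
.*..............
*...............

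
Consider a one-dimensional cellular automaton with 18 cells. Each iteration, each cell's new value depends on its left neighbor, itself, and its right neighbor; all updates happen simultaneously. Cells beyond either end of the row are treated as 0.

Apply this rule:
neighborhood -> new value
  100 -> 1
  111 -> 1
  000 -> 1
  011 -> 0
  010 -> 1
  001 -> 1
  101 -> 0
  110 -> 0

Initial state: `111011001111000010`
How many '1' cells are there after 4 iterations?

010000110110111111
111111000000011110
011110111111101101
101100011111000001
count of 1: 9

9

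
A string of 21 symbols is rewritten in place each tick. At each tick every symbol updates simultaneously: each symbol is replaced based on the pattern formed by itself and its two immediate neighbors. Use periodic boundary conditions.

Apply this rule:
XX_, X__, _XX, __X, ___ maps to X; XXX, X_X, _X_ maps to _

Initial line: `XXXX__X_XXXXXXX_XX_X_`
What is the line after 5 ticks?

XXXXXXXXXXX__XXXX__XX

tick 1: X__XXX__X_____X_XX___
tick 2: _XXX_XXX_XXXXX__XXXXX
tick 3: _X_X_X_X_X___XXXX___X
tick 4: __________XXXX__XXXX_
tick 5: XXXXXXXXXXX__XXXX__XX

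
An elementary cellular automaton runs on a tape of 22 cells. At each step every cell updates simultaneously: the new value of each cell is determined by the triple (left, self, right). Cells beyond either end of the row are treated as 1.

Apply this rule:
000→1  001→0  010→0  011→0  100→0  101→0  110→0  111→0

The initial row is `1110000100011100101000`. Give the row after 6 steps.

0110000100011111111000

0000110001000000000010
0110000100011111111000
0000110001000000000010  (repeats step 1; period 2)
step 6: 0110000100011111111000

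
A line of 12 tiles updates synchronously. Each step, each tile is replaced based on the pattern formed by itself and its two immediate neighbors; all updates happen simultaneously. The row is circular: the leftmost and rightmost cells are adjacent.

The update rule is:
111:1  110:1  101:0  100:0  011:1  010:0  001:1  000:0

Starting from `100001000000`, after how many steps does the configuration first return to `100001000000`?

12

000010000001
000100000010
001000000100
010000001000
100000010000
000000100001
000001000010
000010000100
000100001000
001000010000
010000100000
100001000000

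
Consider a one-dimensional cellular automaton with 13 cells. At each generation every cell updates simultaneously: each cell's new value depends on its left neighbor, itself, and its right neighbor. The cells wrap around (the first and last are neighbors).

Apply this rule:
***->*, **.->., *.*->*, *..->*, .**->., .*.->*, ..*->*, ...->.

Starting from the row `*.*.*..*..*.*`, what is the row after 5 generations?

**.*.***.*.**

.***********.
*.*********.*
.*.*******.*.
***.*****.***
**.*.***.*.**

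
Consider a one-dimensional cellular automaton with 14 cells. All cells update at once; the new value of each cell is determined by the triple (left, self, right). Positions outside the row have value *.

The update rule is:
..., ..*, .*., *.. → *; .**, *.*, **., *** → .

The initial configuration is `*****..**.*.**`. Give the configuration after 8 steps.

.....**...*...
*****..*******
.....**.......
*****..*******  (repeats step 2; period 2)
step 8: *****..*******

*****..*******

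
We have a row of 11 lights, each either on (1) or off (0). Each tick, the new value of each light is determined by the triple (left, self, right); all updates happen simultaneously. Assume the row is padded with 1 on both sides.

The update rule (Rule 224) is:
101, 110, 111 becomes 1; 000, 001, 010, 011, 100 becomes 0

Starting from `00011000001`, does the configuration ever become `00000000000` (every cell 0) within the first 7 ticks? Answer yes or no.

00001000000
00000000000
all cells are 0 at tick 2

yes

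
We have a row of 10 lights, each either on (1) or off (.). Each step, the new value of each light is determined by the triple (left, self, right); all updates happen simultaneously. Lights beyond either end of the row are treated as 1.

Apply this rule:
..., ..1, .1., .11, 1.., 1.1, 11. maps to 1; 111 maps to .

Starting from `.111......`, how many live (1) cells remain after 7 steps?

9

step 1: 11.1111111
step 2: .111......  (repeats step 0; period 2)
step 7: 11.1111111
count of 1: 9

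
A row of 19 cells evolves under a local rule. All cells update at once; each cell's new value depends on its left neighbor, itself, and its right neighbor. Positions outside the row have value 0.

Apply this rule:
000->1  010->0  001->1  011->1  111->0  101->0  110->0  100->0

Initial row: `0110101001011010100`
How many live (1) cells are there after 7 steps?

1100000010010000001
1001111100100111110
0011000001001100000
1110011110011001111
1000110000110011000
0011100111100110011
1110001100001100110
count of 1: 9

9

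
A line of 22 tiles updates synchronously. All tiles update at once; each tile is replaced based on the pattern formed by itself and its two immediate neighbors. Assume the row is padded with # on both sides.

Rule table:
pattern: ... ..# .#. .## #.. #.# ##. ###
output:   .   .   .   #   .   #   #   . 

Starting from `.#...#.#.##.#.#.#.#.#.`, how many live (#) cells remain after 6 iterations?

8

#.....#.####.#.#.#.#.#
#......##..##.#.#.#.##
#......##..###.#.#.##.
#......##..#.##.#.####
#......##...####.##...
#......##...#..####...
count of #: 8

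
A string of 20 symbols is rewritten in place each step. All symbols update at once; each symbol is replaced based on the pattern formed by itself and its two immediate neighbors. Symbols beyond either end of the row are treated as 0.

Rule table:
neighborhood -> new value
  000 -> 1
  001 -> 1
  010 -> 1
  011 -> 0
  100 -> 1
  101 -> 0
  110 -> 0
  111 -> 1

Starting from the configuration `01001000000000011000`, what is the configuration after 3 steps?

11111111111111100111
01111111111111011010
10111111111110000011

10111111111110000011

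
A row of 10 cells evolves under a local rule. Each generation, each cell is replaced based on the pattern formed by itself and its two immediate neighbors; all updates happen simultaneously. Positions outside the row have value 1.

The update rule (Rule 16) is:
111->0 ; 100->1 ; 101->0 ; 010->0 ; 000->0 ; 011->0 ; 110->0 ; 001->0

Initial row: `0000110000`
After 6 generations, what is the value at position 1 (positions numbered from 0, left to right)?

1000001000
0100000100
0010000010
1001000000
0100100000
0010010000
position 1 holds 0

0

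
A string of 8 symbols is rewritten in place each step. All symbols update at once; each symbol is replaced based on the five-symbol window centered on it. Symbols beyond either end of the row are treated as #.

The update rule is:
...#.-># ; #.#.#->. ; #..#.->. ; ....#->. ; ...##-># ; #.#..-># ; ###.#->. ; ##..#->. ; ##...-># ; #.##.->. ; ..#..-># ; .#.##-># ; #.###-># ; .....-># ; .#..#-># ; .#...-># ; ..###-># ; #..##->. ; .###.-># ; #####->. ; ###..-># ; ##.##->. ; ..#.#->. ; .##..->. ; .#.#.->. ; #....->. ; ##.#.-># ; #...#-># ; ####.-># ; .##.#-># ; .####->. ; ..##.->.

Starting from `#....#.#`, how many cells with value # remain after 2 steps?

4

##..#.##
##...##.
count of #: 4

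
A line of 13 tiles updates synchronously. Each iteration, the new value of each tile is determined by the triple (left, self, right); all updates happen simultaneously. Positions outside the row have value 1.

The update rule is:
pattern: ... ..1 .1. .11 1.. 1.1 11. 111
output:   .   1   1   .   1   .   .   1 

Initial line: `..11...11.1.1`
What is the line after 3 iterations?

...1......111

11..1.1...1..
1.111.11.1111
...1......111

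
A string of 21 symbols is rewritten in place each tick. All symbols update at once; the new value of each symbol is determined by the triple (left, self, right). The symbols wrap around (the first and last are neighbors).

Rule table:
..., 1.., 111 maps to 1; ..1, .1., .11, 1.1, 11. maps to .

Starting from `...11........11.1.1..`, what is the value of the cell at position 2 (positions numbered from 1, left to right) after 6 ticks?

.

11...1111111.......11
1.11..11111.111111..1
....1..111...1111.1..
111..1..1.11..11...11
11.1..1.....1...11..1
1...1..1111..11...1..
position 2 holds .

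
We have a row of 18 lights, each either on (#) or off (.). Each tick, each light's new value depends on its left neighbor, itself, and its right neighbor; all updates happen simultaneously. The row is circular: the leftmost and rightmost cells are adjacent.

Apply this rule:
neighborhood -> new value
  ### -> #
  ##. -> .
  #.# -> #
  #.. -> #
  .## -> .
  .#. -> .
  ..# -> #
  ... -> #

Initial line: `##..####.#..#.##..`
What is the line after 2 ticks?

##..#..#.#..#.##..

..##.##.#.##.#..##
##..#..#.#..#.##..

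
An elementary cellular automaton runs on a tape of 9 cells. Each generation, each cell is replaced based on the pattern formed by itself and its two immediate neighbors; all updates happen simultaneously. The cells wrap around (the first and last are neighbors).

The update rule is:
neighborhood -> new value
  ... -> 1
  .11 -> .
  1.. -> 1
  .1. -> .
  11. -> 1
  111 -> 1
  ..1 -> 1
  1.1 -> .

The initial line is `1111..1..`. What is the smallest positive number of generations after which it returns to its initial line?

18

.11111.11
..1111..1
11.11111.
.1..1111.
1.11.1111
1..1..111
111.11.11
111..1..1
11111.11.
.1111..1.
1.11111.1
1..1111..
.11.11111
..1..1111
11.11.111
11..1..11
1111.11.1
1111..1..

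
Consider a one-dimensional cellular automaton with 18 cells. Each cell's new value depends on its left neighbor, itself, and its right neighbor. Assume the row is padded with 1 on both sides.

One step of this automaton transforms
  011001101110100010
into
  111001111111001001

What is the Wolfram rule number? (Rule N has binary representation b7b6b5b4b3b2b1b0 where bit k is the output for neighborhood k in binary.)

position 9: 111 → 1  (bit 7 = 1)
position 2: 110 → 1  (bit 6 = 1)
position 0: 101 → 1  (bit 5 = 1)
position 3: 100 → 0  (bit 4 = 0)
position 1: 011 → 1  (bit 3 = 1)
position 12: 010 → 0  (bit 2 = 0)
position 4: 001 → 0  (bit 1 = 0)
position 14: 000 → 1  (bit 0 = 1)
bits b7..b0 = 11101001 = 233

233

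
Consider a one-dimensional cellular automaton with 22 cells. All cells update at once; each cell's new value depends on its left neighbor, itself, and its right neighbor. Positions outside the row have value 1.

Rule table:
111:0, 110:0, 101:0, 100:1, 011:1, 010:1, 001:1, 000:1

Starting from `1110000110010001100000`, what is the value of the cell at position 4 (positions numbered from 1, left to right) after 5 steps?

0001111101111111011111
1111000001000000010000
0000111111111111111111
1111100000000000000000
0000011111111111111111
position 4 holds 0

0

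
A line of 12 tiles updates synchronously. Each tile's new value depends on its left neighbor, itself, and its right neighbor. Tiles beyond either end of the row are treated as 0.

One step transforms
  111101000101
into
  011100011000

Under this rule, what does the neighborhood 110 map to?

At position 3 the neighborhood is 110; the next row has 1 there.

1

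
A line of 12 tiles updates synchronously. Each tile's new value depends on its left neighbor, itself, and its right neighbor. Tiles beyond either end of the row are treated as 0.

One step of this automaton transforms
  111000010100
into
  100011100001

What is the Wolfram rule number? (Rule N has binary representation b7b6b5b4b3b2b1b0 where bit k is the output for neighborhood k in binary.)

position 1: 111 → 0  (bit 7 = 0)
position 2: 110 → 0  (bit 6 = 0)
position 8: 101 → 0  (bit 5 = 0)
position 3: 100 → 0  (bit 4 = 0)
position 0: 011 → 1  (bit 3 = 1)
position 7: 010 → 0  (bit 2 = 0)
position 6: 001 → 1  (bit 1 = 1)
position 4: 000 → 1  (bit 0 = 1)
bits b7..b0 = 00001011 = 11

11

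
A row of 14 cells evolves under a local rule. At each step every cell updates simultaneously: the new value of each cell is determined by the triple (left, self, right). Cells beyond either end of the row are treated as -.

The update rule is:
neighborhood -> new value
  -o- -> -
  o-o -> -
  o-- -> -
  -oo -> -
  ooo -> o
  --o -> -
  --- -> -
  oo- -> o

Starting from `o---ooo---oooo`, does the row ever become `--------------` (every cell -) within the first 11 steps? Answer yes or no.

-----oo----ooo
------o-----oo
-------------o
--------------
all cells are - at step 4

yes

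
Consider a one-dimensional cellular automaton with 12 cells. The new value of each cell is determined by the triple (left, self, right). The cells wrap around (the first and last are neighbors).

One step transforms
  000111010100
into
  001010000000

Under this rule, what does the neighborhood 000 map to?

0

At position 0 the neighborhood is 000; the next row has 0 there.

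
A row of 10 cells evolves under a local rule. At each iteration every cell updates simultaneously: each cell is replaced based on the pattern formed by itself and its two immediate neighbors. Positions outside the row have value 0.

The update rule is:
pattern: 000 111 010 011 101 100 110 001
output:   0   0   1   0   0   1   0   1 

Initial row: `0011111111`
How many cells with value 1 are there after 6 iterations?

6

iteration 1: 0100000000
iteration 2: 1110000000
iteration 3: 0001000000
iteration 4: 0011100000
iteration 5: 0100010000
iteration 6: 1110111000
count of 1: 6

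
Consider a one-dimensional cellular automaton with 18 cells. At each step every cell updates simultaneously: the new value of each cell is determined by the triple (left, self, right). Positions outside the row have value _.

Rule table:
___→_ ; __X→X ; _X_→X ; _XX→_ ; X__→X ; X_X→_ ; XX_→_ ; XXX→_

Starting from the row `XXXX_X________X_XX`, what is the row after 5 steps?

_____XX______XX___
____X__X____X__X__
___XXXXXX__XXXXXX_
__X______XX______X
_XXX____X__X____XX

_XXX____X__X____XX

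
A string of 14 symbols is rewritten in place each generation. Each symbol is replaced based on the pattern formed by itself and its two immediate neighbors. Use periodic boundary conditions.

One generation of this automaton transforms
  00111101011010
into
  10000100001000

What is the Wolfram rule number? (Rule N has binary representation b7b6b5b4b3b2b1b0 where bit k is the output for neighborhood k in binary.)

65

position 3: 111 → 0  (bit 7 = 0)
position 5: 110 → 1  (bit 6 = 1)
position 6: 101 → 0  (bit 5 = 0)
position 13: 100 → 0  (bit 4 = 0)
position 2: 011 → 0  (bit 3 = 0)
position 7: 010 → 0  (bit 2 = 0)
position 1: 001 → 0  (bit 1 = 0)
position 0: 000 → 1  (bit 0 = 1)
bits b7..b0 = 01000001 = 65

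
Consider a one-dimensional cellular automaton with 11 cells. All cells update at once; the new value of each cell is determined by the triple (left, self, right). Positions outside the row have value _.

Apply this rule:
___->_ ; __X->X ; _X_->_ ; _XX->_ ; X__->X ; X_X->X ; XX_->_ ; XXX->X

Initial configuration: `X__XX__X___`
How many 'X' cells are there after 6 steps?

5

step 1: _XX__XX_X__
step 2: X__XX__X_X_
step 3: _XX__XX_X_X
step 4: X__XX__X_X_  (repeats step 2; period 2)
step 6: X__XX__X_X_
count of X: 5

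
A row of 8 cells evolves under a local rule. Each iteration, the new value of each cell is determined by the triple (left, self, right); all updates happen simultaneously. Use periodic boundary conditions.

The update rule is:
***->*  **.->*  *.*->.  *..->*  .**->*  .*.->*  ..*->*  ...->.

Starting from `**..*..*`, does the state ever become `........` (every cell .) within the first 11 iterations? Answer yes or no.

********
********  (fixed point — unchanged through iteration 11)
iteration 11 is ********, still not uniform .

no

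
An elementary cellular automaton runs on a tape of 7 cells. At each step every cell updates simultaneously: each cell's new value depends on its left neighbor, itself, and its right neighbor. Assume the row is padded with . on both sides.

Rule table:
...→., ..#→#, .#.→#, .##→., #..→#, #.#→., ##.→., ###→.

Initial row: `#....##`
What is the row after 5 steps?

##..#..
..####.
.#....#
###..##
...##..

...##..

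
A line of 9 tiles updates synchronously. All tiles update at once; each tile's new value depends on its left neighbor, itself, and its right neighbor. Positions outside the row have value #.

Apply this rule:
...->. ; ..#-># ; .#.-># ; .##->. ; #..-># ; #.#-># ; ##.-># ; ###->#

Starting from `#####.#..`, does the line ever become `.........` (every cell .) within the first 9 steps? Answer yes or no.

no

#########
#########  (fixed point — unchanged through step 9)
step 9 is #########, still not uniform .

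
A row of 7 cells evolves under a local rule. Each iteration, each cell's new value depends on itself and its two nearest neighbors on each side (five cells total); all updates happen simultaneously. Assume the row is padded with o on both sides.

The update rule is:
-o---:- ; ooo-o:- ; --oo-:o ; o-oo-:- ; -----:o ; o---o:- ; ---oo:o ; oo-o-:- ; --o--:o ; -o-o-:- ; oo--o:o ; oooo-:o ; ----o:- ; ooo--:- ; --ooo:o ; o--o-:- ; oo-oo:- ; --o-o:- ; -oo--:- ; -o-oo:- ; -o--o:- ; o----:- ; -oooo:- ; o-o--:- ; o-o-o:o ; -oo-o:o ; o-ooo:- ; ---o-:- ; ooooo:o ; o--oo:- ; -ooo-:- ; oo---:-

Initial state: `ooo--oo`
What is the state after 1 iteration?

oo-o-o-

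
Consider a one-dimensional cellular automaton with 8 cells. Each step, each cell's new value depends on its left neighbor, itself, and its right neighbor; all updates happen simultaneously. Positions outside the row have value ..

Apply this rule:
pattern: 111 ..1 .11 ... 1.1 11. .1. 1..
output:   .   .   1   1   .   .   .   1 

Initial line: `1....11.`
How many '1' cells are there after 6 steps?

3

.111.1.1
.1......
..111111
1.1.....
...11111
11.1....
count of 1: 3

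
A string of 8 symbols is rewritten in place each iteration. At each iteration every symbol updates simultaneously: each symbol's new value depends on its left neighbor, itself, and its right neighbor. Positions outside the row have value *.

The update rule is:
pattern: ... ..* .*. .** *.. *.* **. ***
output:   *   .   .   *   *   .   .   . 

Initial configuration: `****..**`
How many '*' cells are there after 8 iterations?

iteration 1: ....*.*.
iteration 2: ***.....
iteration 3: ...****.
iteration 4: **.*....
iteration 5: ....***.
iteration 6: ***.*...
iteration 7: .....**.
iteration 8: ****.*..
count of *: 5

5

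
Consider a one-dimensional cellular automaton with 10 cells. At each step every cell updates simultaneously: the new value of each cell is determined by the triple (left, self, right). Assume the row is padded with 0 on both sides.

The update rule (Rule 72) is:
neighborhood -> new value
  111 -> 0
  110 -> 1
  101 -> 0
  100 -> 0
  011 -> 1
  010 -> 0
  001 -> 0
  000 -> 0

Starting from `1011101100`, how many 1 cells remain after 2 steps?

step 1: 0010101100
step 2: 0000001100
count of 1: 2

2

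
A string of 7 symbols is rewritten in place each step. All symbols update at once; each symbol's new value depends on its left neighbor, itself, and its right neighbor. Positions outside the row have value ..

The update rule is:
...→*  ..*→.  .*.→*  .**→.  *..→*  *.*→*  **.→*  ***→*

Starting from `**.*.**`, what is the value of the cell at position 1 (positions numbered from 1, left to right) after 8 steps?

*

step 1: .****.*
step 2: ..*****
step 3: *..****
step 4: **..***
step 5: .**..**
step 6: ..**..*
step 7: *..**.*
step 8: **..***
position 1 holds *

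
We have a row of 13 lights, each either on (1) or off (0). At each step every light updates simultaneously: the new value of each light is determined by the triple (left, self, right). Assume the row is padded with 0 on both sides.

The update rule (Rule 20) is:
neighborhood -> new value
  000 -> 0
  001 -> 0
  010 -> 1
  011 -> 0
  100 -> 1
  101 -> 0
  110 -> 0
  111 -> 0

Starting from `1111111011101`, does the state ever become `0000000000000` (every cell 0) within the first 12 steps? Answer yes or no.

0000000000001
0000000000001  (fixed point — unchanged through step 12)
step 12 is 0000000000001, still not uniform 0

no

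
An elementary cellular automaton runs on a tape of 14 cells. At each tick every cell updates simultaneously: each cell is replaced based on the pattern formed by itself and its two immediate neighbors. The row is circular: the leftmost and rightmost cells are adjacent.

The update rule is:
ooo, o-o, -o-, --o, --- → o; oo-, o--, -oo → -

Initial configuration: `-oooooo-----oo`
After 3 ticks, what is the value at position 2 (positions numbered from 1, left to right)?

-

tick 1: o-oooo--oooo--
tick 2: oo-oo--o-oo--o
tick 3: o-o---ooo---o-
position 2 holds -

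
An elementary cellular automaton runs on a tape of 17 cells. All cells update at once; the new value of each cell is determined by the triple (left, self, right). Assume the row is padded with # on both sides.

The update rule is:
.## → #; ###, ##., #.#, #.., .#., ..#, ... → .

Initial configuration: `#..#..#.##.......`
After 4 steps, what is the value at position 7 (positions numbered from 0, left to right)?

.

........#........
.................
.................  (fixed point — unchanged through step 4)
position 7 holds .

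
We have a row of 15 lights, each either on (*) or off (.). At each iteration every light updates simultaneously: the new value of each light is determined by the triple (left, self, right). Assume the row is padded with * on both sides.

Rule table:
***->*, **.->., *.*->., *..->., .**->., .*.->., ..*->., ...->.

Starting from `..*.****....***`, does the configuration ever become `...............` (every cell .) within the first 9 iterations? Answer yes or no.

iteration 1: .....**......**
iteration 2: ..............*
iteration 3: ...............
all cells are . at iteration 3

yes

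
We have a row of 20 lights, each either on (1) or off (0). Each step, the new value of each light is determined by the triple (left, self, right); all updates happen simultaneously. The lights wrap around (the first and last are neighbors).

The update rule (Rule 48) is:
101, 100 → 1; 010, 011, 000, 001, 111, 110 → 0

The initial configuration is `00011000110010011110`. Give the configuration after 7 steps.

00000100000100001001

00000100001001000001
10000010000100100000
01000001000010010000
00100000100001001000
00010000010000100100
00001000001000010010
00000100000100001001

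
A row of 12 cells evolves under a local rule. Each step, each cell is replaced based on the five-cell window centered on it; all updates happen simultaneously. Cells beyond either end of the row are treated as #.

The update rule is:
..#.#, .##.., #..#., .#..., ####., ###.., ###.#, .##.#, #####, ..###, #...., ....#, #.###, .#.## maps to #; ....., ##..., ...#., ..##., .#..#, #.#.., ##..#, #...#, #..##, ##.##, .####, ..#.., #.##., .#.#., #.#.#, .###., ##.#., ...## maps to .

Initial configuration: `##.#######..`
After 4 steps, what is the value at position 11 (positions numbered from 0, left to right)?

.

##.#.#####..
##..##.###..
##...#.#.#..
##...#......
position 11 holds .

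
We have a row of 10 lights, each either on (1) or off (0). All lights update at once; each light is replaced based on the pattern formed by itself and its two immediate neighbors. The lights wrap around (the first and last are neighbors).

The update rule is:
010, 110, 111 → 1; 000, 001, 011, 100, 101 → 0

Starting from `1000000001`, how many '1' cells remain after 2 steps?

1000000000
1000000000
count of 1: 1

1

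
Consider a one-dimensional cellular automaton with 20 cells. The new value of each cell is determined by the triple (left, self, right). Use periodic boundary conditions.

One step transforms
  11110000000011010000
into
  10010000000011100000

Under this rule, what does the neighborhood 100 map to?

At position 4 the neighborhood is 100; the next row has 0 there.

0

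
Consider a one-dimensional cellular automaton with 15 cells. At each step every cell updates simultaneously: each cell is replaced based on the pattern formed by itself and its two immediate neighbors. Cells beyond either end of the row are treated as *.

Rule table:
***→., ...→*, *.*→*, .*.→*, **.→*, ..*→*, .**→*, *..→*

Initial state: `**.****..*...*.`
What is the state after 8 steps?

**.****........

step 1: .***..*********
step 2: **.****........
step 3: .***..*********  (repeats step 1; period 2)
step 8: **.****........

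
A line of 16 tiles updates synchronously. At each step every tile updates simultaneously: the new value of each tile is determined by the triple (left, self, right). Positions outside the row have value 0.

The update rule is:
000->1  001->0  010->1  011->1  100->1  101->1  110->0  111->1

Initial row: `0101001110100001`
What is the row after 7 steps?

0101111101101101

0111101101111101
0111011011111011
0110110111110110
0101101111101101
0111011111011011
0110111110110110
0101111101101101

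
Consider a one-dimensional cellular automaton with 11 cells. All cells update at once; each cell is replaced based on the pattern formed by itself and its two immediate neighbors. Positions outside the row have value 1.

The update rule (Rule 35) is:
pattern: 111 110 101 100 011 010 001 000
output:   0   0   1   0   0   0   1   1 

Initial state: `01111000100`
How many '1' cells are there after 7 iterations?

4

10000011001
00111100010
01000001101
10011110010
00100000101
01001111010
10010000101
count of 1: 4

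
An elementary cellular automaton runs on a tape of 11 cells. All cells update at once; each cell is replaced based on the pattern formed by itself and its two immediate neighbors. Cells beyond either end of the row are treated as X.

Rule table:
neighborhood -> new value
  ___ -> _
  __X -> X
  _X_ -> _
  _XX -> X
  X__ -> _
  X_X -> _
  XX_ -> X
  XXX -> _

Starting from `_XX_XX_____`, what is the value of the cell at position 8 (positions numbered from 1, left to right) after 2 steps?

_XX_XX____X
_XX_XX___XX
position 8 holds _

_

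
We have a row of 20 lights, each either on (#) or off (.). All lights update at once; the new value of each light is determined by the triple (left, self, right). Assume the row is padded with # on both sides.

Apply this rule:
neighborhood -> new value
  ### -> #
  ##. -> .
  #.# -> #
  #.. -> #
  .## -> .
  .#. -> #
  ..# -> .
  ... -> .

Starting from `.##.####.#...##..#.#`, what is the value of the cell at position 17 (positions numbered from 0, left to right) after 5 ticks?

#..#.##.###....#.##.
.#.##..#.#.#...##..#
###..#.######....#..
##.#.##.####.#...##.
#.###..#.##.###....#
position 17 holds .

.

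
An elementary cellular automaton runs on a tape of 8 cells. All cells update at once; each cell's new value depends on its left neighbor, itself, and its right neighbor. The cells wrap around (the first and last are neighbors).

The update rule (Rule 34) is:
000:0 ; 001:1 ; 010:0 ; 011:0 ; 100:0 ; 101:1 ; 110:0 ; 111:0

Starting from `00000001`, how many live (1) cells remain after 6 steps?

step 1: 00000010
step 2: 00000100
step 3: 00001000
step 4: 00010000
step 5: 00100000
step 6: 01000000
count of 1: 1

1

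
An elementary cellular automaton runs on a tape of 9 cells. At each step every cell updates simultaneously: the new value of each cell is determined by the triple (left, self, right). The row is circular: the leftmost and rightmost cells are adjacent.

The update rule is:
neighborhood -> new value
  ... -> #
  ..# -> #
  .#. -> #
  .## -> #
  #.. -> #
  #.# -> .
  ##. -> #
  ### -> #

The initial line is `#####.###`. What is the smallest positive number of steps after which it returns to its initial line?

#####.###

1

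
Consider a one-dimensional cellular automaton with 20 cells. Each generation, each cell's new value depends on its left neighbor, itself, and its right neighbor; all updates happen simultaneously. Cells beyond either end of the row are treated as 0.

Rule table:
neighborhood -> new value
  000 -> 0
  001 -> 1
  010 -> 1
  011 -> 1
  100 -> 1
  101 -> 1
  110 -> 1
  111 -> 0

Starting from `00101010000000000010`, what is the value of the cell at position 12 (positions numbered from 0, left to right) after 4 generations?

0

generation 1: 01111111000000000111
generation 2: 11000001100000001101
generation 3: 11100011110000011111
generation 4: 10110110011000110001
position 12 holds 0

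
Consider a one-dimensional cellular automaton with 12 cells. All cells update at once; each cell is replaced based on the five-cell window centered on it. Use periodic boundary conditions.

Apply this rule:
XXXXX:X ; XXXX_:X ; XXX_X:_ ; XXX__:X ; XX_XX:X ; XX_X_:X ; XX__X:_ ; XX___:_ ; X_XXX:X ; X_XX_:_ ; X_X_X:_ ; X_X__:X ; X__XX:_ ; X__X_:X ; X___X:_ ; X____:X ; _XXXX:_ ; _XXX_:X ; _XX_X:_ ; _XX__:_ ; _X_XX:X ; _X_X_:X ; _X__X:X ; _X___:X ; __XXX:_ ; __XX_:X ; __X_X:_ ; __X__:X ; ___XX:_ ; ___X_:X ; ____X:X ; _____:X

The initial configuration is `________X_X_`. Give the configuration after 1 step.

XXXXXXXX_XXX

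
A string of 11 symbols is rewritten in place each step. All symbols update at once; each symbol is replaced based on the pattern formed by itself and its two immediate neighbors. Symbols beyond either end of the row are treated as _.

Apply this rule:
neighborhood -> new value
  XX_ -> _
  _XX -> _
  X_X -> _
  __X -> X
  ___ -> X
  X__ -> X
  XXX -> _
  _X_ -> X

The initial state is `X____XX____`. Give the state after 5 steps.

step 1: XXXXX__XXXX
step 2: _____XX____
step 3: XXXXX__XXXX  (repeats step 1; period 2)
step 5: XXXXX__XXXX

XXXXX__XXXX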